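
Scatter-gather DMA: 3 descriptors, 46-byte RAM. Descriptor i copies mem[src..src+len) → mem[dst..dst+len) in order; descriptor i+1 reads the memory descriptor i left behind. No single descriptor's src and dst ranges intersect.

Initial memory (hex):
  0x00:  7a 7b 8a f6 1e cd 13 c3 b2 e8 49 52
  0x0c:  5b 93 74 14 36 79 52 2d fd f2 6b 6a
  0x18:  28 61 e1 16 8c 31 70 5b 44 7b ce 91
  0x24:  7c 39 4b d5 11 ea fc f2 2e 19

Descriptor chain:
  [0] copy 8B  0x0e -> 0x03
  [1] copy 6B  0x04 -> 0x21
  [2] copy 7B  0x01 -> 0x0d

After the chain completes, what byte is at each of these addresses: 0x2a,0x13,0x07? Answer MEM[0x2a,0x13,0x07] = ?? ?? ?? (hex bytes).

D0: mem[0x03..0x0a] <- [74 14 36 79 52 2d fd f2]
D1: mem[0x21..0x26] <- [14 36 79 52 2d fd]
D2: mem[0x0d..0x13] <- [7b 8a 74 14 36 79 52]
query mem[0x2a]=0xfc, mem[0x13]=0x52, mem[0x07]=0x52

MEM[0x2a,0x13,0x07] = fc 52 52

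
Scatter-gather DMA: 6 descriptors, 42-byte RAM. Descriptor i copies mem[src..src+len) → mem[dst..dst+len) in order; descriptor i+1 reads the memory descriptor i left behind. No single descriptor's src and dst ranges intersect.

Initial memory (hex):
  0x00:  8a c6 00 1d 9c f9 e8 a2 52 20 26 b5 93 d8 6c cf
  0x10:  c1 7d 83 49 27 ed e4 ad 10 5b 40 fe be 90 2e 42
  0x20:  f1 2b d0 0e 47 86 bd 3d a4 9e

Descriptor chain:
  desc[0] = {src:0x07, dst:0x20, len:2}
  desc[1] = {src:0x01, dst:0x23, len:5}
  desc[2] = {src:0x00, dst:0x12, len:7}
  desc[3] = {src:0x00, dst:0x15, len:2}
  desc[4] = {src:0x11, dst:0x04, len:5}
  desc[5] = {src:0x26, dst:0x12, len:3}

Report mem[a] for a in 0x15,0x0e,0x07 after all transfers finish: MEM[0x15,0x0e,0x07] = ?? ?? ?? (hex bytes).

[0] 0x07->0x20 len=2 : a2 52
[1] 0x01->0x23 len=5 : c6 00 1d 9c f9
[2] 0x00->0x12 len=7 : 8a c6 00 1d 9c f9 e8
[3] 0x00->0x15 len=2 : 8a c6
[4] 0x11->0x04 len=5 : 7d 8a c6 00 8a
[5] 0x26->0x12 len=3 : 9c f9 a4
query mem[0x15]=0x8a, mem[0x0e]=0x6c, mem[0x07]=0x00

MEM[0x15,0x0e,0x07] = 8a 6c 00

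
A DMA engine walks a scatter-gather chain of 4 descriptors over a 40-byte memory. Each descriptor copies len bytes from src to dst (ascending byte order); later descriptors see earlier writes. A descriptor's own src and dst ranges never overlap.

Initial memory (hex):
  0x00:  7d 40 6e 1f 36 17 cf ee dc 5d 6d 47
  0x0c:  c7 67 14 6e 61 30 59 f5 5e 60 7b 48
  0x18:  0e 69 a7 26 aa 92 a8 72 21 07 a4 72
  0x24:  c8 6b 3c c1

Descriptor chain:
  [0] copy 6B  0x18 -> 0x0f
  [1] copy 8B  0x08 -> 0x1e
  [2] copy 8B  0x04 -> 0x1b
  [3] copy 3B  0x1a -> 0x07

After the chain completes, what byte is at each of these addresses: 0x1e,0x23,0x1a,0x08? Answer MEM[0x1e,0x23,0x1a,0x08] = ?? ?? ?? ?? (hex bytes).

MEM[0x1e,0x23,0x1a,0x08] = ee 67 a7 36

D0: mem[0x0f..0x14] <- [0e 69 a7 26 aa 92]
D1: mem[0x1e..0x25] <- [dc 5d 6d 47 c7 67 14 0e]
D2: mem[0x1b..0x22] <- [36 17 cf ee dc 5d 6d 47]
D3: mem[0x07..0x09] <- [a7 36 17]
query mem[0x1e]=0xee, mem[0x23]=0x67, mem[0x1a]=0xa7, mem[0x08]=0x36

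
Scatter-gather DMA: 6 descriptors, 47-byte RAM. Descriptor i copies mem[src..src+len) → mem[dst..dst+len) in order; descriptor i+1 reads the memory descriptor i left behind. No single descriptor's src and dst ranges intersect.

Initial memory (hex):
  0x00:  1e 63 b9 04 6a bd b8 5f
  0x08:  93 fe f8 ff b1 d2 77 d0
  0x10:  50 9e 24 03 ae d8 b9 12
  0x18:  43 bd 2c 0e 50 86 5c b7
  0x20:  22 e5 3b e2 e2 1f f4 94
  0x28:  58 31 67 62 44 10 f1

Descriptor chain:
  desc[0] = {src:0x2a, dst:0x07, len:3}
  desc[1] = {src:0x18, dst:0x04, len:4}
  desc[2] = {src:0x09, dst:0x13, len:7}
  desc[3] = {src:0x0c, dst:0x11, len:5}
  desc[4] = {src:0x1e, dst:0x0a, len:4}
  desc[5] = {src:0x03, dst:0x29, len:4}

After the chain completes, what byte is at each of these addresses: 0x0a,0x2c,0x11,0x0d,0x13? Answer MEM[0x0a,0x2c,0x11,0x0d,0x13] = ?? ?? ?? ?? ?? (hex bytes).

MEM[0x0a,0x2c,0x11,0x0d,0x13] = 5c 2c b1 e5 77

D0: mem[0x07..0x09] <- [67 62 44]
D1: mem[0x04..0x07] <- [43 bd 2c 0e]
D2: mem[0x13..0x19] <- [44 f8 ff b1 d2 77 d0]
D3: mem[0x11..0x15] <- [b1 d2 77 d0 50]
D4: mem[0x0a..0x0d] <- [5c b7 22 e5]
D5: mem[0x29..0x2c] <- [04 43 bd 2c]
query mem[0x0a]=0x5c, mem[0x2c]=0x2c, mem[0x11]=0xb1, mem[0x0d]=0xe5, mem[0x13]=0x77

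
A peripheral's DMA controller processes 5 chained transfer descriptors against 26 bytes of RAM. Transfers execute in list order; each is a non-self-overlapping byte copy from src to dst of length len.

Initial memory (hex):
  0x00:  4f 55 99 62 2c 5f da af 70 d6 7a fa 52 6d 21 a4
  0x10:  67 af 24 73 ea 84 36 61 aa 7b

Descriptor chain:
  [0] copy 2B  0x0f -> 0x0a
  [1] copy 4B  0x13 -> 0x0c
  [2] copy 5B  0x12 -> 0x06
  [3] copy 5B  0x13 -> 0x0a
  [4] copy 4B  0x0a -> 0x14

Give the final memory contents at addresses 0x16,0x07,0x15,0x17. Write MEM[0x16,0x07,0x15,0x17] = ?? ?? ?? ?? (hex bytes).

D0: mem[0x0a..0x0b] <- [a4 67]
D1: mem[0x0c..0x0f] <- [73 ea 84 36]
D2: mem[0x06..0x0a] <- [24 73 ea 84 36]
D3: mem[0x0a..0x0e] <- [73 ea 84 36 61]
D4: mem[0x14..0x17] <- [73 ea 84 36]
query mem[0x16]=0x84, mem[0x07]=0x73, mem[0x15]=0xea, mem[0x17]=0x36

MEM[0x16,0x07,0x15,0x17] = 84 73 ea 36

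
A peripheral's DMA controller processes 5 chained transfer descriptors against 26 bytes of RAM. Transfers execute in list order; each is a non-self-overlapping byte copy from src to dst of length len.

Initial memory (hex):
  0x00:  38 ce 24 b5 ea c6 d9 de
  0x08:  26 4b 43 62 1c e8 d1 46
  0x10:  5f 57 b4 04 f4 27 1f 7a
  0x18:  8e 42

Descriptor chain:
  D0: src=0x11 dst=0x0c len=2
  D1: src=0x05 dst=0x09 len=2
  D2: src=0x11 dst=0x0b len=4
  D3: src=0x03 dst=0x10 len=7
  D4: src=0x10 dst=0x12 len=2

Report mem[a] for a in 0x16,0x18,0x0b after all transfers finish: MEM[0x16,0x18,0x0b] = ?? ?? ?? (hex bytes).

MEM[0x16,0x18,0x0b] = c6 8e 57

  after D0: wrote 2B at 0x0c = 57b4
  after D1: wrote 2B at 0x09 = c6d9
  after D2: wrote 4B at 0x0b = 57b404f4
  after D3: wrote 7B at 0x10 = b5eac6d9de26c6
  after D4: wrote 2B at 0x12 = b5ea
query mem[0x16]=0xc6, mem[0x18]=0x8e, mem[0x0b]=0x57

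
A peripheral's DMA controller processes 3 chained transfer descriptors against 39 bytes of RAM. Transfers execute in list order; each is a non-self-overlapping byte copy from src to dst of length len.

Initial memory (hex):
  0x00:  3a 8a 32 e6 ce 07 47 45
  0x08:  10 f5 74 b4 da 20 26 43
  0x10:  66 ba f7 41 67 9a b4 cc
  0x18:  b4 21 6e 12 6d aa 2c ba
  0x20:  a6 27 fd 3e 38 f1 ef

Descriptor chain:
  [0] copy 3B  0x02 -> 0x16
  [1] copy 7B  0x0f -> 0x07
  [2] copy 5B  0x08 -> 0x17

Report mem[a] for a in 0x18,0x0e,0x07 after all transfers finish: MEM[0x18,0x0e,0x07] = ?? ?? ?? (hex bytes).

[0] 0x02->0x16 len=3 : 32 e6 ce
[1] 0x0f->0x07 len=7 : 43 66 ba f7 41 67 9a
[2] 0x08->0x17 len=5 : 66 ba f7 41 67
query mem[0x18]=0xba, mem[0x0e]=0x26, mem[0x07]=0x43

MEM[0x18,0x0e,0x07] = ba 26 43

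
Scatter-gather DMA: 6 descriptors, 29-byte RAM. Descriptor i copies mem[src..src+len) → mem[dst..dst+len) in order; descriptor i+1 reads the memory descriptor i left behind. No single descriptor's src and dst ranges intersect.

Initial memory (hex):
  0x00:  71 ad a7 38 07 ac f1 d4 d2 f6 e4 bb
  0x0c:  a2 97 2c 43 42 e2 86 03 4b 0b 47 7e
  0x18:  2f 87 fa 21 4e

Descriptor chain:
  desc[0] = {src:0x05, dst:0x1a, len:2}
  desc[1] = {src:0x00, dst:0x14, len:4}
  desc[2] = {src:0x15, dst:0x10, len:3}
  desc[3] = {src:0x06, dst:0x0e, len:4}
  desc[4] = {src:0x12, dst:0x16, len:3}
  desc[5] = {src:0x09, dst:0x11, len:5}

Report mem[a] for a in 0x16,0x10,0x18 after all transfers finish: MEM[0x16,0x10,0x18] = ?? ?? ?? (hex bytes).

MEM[0x16,0x10,0x18] = 38 d2 71

D0: mem[0x1a..0x1b] <- [ac f1]
D1: mem[0x14..0x17] <- [71 ad a7 38]
D2: mem[0x10..0x12] <- [ad a7 38]
D3: mem[0x0e..0x11] <- [f1 d4 d2 f6]
D4: mem[0x16..0x18] <- [38 03 71]
D5: mem[0x11..0x15] <- [f6 e4 bb a2 97]
query mem[0x16]=0x38, mem[0x10]=0xd2, mem[0x18]=0x71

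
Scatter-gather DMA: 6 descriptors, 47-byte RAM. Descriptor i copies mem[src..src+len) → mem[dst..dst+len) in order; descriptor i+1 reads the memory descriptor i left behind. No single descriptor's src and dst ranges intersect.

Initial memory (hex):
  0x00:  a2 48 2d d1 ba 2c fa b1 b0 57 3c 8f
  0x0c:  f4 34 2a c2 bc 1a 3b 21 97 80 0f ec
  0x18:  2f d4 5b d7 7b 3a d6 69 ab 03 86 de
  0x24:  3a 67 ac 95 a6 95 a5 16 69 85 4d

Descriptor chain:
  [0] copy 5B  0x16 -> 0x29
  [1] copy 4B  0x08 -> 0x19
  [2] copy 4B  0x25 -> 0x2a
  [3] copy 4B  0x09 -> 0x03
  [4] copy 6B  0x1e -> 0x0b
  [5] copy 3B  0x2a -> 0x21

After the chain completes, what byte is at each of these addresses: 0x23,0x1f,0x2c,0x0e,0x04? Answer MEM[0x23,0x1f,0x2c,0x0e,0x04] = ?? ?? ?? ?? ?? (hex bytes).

MEM[0x23,0x1f,0x2c,0x0e,0x04] = 95 69 95 03 3c

#0 dst[0x29+5] := {0x0f,0xec,0x2f,0xd4,0x5b}
#1 dst[0x19+4] := {0xb0,0x57,0x3c,0x8f}
#2 dst[0x2a+4] := {0x67,0xac,0x95,0xa6}
#3 dst[0x03+4] := {0x57,0x3c,0x8f,0xf4}
#4 dst[0x0b+6] := {0xd6,0x69,0xab,0x03,0x86,0xde}
#5 dst[0x21+3] := {0x67,0xac,0x95}
query mem[0x23]=0x95, mem[0x1f]=0x69, mem[0x2c]=0x95, mem[0x0e]=0x03, mem[0x04]=0x3c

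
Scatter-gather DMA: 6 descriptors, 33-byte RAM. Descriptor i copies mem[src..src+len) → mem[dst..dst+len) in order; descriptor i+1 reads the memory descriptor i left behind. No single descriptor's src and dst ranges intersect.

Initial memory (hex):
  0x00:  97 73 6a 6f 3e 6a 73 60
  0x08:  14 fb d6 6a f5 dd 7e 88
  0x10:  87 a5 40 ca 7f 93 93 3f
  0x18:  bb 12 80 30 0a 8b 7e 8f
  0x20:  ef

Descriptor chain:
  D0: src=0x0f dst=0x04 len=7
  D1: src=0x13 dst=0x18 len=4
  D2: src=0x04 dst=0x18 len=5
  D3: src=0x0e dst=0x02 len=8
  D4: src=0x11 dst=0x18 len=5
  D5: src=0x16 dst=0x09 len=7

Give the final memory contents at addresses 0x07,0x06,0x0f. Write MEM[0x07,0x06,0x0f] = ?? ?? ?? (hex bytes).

[0] 0x0f->0x04 len=7 : 88 87 a5 40 ca 7f 93
[1] 0x13->0x18 len=4 : ca 7f 93 93
[2] 0x04->0x18 len=5 : 88 87 a5 40 ca
[3] 0x0e->0x02 len=8 : 7e 88 87 a5 40 ca 7f 93
[4] 0x11->0x18 len=5 : a5 40 ca 7f 93
[5] 0x16->0x09 len=7 : 93 3f a5 40 ca 7f 93
query mem[0x07]=0xca, mem[0x06]=0x40, mem[0x0f]=0x93

MEM[0x07,0x06,0x0f] = ca 40 93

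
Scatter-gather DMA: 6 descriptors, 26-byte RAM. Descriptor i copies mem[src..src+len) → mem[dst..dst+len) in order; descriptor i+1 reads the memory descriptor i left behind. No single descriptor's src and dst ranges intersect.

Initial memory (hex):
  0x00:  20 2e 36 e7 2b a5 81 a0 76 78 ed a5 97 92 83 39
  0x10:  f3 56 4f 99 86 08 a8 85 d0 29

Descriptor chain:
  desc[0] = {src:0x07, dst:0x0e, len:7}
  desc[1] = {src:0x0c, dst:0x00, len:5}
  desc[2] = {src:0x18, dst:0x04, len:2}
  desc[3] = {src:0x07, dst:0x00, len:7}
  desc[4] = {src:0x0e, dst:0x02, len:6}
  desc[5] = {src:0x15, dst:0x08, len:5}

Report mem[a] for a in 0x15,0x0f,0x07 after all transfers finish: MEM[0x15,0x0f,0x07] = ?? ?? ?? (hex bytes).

  after D0: wrote 7B at 0x0e = a07678eda59792
  after D1: wrote 5B at 0x00 = 9792a07678
  after D2: wrote 2B at 0x04 = d029
  after D3: wrote 7B at 0x00 = a07678eda59792
  after D4: wrote 6B at 0x02 = a07678eda597
  after D5: wrote 5B at 0x08 = 08a885d029
query mem[0x15]=0x08, mem[0x0f]=0x76, mem[0x07]=0x97

MEM[0x15,0x0f,0x07] = 08 76 97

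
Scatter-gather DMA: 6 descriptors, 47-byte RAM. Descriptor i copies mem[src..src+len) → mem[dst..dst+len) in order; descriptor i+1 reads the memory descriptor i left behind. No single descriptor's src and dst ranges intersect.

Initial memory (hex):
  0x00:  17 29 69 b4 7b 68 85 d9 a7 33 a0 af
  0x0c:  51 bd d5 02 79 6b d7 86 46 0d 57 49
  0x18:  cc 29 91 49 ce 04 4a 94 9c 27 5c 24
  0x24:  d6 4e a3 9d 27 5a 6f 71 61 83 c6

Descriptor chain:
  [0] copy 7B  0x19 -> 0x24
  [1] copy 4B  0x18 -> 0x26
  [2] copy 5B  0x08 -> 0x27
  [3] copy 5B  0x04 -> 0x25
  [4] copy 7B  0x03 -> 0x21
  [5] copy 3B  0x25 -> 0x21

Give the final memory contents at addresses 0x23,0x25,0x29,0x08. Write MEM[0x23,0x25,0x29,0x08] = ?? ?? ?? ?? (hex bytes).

  after D0: wrote 7B at 0x24 = 299149ce044a94
  after D1: wrote 4B at 0x26 = cc299149
  after D2: wrote 5B at 0x27 = a733a0af51
  after D3: wrote 5B at 0x25 = 7b6885d9a7
  after D4: wrote 7B at 0x21 = b47b6885d9a733
  after D5: wrote 3B at 0x21 = d9a733
query mem[0x23]=0x33, mem[0x25]=0xd9, mem[0x29]=0xa7, mem[0x08]=0xa7

MEM[0x23,0x25,0x29,0x08] = 33 d9 a7 a7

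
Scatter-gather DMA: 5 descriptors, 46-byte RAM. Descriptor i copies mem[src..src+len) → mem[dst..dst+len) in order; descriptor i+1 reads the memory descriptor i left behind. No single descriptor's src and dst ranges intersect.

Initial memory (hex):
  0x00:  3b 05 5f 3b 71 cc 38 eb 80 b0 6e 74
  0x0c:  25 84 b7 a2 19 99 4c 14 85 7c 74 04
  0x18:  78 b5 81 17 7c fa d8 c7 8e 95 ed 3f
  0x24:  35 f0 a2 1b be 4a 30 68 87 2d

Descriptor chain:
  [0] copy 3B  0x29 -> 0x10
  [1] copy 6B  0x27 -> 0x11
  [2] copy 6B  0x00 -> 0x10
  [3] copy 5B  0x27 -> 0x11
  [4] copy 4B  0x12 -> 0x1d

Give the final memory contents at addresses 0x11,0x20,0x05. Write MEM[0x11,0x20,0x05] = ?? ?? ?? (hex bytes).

#0 dst[0x10+3] := {0x4a,0x30,0x68}
#1 dst[0x11+6] := {0x1b,0xbe,0x4a,0x30,0x68,0x87}
#2 dst[0x10+6] := {0x3b,0x05,0x5f,0x3b,0x71,0xcc}
#3 dst[0x11+5] := {0x1b,0xbe,0x4a,0x30,0x68}
#4 dst[0x1d+4] := {0xbe,0x4a,0x30,0x68}
query mem[0x11]=0x1b, mem[0x20]=0x68, mem[0x05]=0xcc

MEM[0x11,0x20,0x05] = 1b 68 cc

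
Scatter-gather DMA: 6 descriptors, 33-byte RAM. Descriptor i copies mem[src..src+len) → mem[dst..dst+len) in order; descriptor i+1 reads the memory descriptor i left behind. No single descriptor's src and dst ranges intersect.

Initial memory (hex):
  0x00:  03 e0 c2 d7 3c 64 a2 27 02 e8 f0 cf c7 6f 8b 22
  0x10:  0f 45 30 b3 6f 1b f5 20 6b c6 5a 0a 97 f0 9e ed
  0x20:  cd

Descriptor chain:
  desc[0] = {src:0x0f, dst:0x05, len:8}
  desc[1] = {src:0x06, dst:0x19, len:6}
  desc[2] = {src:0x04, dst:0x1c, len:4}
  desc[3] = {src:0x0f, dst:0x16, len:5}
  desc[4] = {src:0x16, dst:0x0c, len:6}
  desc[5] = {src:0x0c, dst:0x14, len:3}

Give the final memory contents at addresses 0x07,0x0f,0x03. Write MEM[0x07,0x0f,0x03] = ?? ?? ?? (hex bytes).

  after D0: wrote 8B at 0x05 = 220f4530b36f1bf5
  after D1: wrote 6B at 0x19 = 0f4530b36f1b
  after D2: wrote 4B at 0x1c = 3c220f45
  after D3: wrote 5B at 0x16 = 220f4530b3
  after D4: wrote 6B at 0x0c = 220f4530b330
  after D5: wrote 3B at 0x14 = 220f45
query mem[0x07]=0x45, mem[0x0f]=0x30, mem[0x03]=0xd7

MEM[0x07,0x0f,0x03] = 45 30 d7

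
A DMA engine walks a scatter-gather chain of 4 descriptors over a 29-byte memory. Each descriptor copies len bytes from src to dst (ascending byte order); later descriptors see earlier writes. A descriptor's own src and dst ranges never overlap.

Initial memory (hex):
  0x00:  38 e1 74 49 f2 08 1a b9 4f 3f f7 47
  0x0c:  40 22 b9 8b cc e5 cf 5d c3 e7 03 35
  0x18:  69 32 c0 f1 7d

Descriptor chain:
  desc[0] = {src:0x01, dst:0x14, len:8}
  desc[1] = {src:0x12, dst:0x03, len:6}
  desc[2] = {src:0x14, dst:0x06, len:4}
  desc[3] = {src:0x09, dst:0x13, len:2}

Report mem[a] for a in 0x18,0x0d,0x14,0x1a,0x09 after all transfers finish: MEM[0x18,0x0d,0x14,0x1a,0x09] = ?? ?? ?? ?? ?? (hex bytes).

MEM[0x18,0x0d,0x14,0x1a,0x09] = 08 22 f7 b9 f2

[0] 0x01->0x14 len=8 : e1 74 49 f2 08 1a b9 4f
[1] 0x12->0x03 len=6 : cf 5d e1 74 49 f2
[2] 0x14->0x06 len=4 : e1 74 49 f2
[3] 0x09->0x13 len=2 : f2 f7
query mem[0x18]=0x08, mem[0x0d]=0x22, mem[0x14]=0xf7, mem[0x1a]=0xb9, mem[0x09]=0xf2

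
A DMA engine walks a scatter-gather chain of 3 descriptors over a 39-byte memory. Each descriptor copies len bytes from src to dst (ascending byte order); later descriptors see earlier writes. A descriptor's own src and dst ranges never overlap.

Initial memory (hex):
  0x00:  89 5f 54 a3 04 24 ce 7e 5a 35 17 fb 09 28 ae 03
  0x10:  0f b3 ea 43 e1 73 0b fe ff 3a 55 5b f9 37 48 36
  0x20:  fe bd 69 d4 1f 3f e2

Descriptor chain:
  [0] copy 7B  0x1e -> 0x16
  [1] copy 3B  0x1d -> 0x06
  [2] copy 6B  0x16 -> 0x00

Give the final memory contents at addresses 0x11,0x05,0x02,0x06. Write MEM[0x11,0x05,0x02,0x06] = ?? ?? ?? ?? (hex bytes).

  after D0: wrote 7B at 0x16 = 4836febd69d41f
  after D1: wrote 3B at 0x06 = 374836
  after D2: wrote 6B at 0x00 = 4836febd69d4
query mem[0x11]=0xb3, mem[0x05]=0xd4, mem[0x02]=0xfe, mem[0x06]=0x37

MEM[0x11,0x05,0x02,0x06] = b3 d4 fe 37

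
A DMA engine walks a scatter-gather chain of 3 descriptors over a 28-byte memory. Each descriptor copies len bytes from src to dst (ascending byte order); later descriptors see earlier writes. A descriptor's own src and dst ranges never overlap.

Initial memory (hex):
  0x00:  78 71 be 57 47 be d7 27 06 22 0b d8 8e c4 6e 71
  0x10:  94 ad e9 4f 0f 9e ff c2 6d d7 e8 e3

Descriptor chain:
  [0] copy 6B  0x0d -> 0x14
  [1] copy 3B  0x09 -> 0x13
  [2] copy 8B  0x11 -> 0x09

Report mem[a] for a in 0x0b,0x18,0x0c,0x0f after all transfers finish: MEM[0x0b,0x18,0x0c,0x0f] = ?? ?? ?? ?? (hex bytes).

MEM[0x0b,0x18,0x0c,0x0f] = 22 ad 0b 94

D0: mem[0x14..0x19] <- [c4 6e 71 94 ad e9]
D1: mem[0x13..0x15] <- [22 0b d8]
D2: mem[0x09..0x10] <- [ad e9 22 0b d8 71 94 ad]
query mem[0x0b]=0x22, mem[0x18]=0xad, mem[0x0c]=0x0b, mem[0x0f]=0x94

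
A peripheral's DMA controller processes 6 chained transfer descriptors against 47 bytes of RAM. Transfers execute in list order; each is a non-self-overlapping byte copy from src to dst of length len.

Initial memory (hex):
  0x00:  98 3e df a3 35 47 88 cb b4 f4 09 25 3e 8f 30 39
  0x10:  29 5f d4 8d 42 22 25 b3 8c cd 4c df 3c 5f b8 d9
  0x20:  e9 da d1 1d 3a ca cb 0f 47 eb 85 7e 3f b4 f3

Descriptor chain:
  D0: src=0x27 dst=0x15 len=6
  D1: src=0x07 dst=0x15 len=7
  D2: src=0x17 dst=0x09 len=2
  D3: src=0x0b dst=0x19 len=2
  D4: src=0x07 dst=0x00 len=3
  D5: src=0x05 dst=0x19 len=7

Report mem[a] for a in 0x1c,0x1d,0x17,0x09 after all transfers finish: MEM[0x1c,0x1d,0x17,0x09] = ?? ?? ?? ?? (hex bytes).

  after D0: wrote 6B at 0x15 = 0f47eb857e3f
  after D1: wrote 7B at 0x15 = cbb4f409253e8f
  after D2: wrote 2B at 0x09 = f409
  after D3: wrote 2B at 0x19 = 253e
  after D4: wrote 3B at 0x00 = cbb4f4
  after D5: wrote 7B at 0x19 = 4788cbb4f40925
query mem[0x1c]=0xb4, mem[0x1d]=0xf4, mem[0x17]=0xf4, mem[0x09]=0xf4

MEM[0x1c,0x1d,0x17,0x09] = b4 f4 f4 f4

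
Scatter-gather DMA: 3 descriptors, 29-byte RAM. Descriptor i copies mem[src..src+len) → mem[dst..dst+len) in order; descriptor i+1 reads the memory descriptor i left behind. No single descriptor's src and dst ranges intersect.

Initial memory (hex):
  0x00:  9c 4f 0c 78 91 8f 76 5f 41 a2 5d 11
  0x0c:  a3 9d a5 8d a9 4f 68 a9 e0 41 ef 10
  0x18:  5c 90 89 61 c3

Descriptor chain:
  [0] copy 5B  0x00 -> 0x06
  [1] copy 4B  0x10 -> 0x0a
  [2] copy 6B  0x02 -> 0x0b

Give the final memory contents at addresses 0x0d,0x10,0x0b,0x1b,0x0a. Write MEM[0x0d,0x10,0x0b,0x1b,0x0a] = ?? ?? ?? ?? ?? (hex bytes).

MEM[0x0d,0x10,0x0b,0x1b,0x0a] = 91 4f 0c 61 a9

[0] 0x00->0x06 len=5 : 9c 4f 0c 78 91
[1] 0x10->0x0a len=4 : a9 4f 68 a9
[2] 0x02->0x0b len=6 : 0c 78 91 8f 9c 4f
query mem[0x0d]=0x91, mem[0x10]=0x4f, mem[0x0b]=0x0c, mem[0x1b]=0x61, mem[0x0a]=0xa9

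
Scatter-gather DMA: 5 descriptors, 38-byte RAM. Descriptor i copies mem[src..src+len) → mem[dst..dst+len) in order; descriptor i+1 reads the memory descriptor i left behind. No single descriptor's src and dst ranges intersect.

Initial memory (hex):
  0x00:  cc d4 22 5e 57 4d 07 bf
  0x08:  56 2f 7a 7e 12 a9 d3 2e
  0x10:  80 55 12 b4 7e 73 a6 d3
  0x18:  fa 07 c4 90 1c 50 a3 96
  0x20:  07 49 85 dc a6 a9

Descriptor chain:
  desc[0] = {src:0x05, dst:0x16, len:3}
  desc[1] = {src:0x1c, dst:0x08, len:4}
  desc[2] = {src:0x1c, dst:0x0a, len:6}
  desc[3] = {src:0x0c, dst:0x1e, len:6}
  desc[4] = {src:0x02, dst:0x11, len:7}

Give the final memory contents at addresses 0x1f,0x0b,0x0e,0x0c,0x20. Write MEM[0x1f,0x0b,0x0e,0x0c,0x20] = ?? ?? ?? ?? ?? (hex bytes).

D0: mem[0x16..0x18] <- [4d 07 bf]
D1: mem[0x08..0x0b] <- [1c 50 a3 96]
D2: mem[0x0a..0x0f] <- [1c 50 a3 96 07 49]
D3: mem[0x1e..0x23] <- [a3 96 07 49 80 55]
D4: mem[0x11..0x17] <- [22 5e 57 4d 07 bf 1c]
query mem[0x1f]=0x96, mem[0x0b]=0x50, mem[0x0e]=0x07, mem[0x0c]=0xa3, mem[0x20]=0x07

MEM[0x1f,0x0b,0x0e,0x0c,0x20] = 96 50 07 a3 07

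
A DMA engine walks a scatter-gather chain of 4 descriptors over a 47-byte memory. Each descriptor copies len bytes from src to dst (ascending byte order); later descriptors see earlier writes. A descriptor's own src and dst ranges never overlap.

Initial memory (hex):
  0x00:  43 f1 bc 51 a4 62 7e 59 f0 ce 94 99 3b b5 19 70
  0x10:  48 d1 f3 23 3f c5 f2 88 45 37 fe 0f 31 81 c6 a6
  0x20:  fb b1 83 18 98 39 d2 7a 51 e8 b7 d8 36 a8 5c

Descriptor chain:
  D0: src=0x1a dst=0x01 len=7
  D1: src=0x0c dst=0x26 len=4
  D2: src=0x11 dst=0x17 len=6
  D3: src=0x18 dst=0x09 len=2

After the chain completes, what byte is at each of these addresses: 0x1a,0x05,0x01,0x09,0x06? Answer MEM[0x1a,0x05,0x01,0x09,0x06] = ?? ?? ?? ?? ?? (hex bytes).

D0: mem[0x01..0x07] <- [fe 0f 31 81 c6 a6 fb]
D1: mem[0x26..0x29] <- [3b b5 19 70]
D2: mem[0x17..0x1c] <- [d1 f3 23 3f c5 f2]
D3: mem[0x09..0x0a] <- [f3 23]
query mem[0x1a]=0x3f, mem[0x05]=0xc6, mem[0x01]=0xfe, mem[0x09]=0xf3, mem[0x06]=0xa6

MEM[0x1a,0x05,0x01,0x09,0x06] = 3f c6 fe f3 a6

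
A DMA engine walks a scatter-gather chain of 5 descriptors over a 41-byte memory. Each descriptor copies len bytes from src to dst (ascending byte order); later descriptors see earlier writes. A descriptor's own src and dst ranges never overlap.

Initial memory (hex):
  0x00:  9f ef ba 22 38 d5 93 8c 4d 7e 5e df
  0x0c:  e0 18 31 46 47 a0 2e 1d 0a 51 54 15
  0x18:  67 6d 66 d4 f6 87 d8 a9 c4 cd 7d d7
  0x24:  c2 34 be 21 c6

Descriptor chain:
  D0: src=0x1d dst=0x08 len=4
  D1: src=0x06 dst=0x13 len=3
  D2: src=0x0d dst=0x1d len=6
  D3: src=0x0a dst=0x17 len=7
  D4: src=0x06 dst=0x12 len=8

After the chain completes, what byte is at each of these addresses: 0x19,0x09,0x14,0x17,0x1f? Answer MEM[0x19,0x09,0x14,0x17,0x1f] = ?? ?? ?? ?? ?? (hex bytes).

D0: mem[0x08..0x0b] <- [87 d8 a9 c4]
D1: mem[0x13..0x15] <- [93 8c 87]
D2: mem[0x1d..0x22] <- [18 31 46 47 a0 2e]
D3: mem[0x17..0x1d] <- [a9 c4 e0 18 31 46 47]
D4: mem[0x12..0x19] <- [93 8c 87 d8 a9 c4 e0 18]
query mem[0x19]=0x18, mem[0x09]=0xd8, mem[0x14]=0x87, mem[0x17]=0xc4, mem[0x1f]=0x46

MEM[0x19,0x09,0x14,0x17,0x1f] = 18 d8 87 c4 46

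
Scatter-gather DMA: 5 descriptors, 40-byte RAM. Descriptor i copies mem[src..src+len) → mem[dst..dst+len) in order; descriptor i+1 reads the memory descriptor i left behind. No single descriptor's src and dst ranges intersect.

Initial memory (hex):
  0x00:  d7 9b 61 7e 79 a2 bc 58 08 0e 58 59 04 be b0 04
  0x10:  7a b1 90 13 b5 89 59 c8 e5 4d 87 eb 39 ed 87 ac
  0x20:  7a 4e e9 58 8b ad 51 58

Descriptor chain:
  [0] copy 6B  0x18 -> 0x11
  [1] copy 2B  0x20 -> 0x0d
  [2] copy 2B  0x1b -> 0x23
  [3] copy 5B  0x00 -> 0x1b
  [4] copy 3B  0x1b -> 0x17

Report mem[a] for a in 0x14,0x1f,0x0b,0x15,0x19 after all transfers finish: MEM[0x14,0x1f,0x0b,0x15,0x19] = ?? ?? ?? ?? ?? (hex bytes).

#0 dst[0x11+6] := {0xe5,0x4d,0x87,0xeb,0x39,0xed}
#1 dst[0x0d+2] := {0x7a,0x4e}
#2 dst[0x23+2] := {0xeb,0x39}
#3 dst[0x1b+5] := {0xd7,0x9b,0x61,0x7e,0x79}
#4 dst[0x17+3] := {0xd7,0x9b,0x61}
query mem[0x14]=0xeb, mem[0x1f]=0x79, mem[0x0b]=0x59, mem[0x15]=0x39, mem[0x19]=0x61

MEM[0x14,0x1f,0x0b,0x15,0x19] = eb 79 59 39 61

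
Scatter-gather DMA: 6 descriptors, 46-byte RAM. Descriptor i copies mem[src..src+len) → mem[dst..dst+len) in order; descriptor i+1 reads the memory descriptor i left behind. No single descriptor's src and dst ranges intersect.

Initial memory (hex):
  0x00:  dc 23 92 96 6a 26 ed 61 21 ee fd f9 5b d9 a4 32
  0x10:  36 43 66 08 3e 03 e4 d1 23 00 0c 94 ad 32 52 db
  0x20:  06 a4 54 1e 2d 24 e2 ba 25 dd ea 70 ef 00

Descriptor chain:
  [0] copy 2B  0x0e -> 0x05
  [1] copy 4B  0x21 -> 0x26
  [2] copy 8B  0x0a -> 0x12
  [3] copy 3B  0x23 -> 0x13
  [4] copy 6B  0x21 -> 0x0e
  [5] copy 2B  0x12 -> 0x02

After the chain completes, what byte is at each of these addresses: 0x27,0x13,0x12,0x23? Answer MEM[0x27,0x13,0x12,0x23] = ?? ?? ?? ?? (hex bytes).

  after D0: wrote 2B at 0x05 = a432
  after D1: wrote 4B at 0x26 = a4541e2d
  after D2: wrote 8B at 0x12 = fdf95bd9a4323643
  after D3: wrote 3B at 0x13 = 1e2d24
  after D4: wrote 6B at 0x0e = a4541e2d24a4
  after D5: wrote 2B at 0x02 = 24a4
query mem[0x27]=0x54, mem[0x13]=0xa4, mem[0x12]=0x24, mem[0x23]=0x1e

MEM[0x27,0x13,0x12,0x23] = 54 a4 24 1e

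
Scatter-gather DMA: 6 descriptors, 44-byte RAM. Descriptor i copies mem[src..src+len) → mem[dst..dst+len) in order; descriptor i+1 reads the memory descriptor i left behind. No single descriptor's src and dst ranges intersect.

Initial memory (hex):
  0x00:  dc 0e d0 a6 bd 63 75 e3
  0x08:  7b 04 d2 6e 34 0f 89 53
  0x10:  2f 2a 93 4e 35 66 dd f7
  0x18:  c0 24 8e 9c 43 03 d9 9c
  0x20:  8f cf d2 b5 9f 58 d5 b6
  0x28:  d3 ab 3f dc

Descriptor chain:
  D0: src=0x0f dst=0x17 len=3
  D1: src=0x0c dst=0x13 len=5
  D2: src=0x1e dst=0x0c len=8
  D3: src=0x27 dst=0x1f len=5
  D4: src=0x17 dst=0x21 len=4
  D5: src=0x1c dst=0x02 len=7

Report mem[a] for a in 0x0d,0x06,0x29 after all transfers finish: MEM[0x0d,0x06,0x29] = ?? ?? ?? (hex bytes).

MEM[0x0d,0x06,0x29] = 9c d3 ab

[0] 0x0f->0x17 len=3 : 53 2f 2a
[1] 0x0c->0x13 len=5 : 34 0f 89 53 2f
[2] 0x1e->0x0c len=8 : d9 9c 8f cf d2 b5 9f 58
[3] 0x27->0x1f len=5 : b6 d3 ab 3f dc
[4] 0x17->0x21 len=4 : 2f 2f 2a 8e
[5] 0x1c->0x02 len=7 : 43 03 d9 b6 d3 2f 2f
query mem[0x0d]=0x9c, mem[0x06]=0xd3, mem[0x29]=0xab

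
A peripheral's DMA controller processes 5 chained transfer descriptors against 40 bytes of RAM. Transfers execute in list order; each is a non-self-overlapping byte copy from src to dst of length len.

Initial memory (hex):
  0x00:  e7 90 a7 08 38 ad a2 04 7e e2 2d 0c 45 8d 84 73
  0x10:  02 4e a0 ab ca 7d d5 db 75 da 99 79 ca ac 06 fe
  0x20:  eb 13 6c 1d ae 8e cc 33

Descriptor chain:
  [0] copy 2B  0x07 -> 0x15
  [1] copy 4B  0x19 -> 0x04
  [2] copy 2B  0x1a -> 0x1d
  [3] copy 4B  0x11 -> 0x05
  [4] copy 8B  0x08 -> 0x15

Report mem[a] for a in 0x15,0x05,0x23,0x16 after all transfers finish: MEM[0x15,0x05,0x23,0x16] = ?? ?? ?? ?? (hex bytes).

  after D0: wrote 2B at 0x15 = 047e
  after D1: wrote 4B at 0x04 = da9979ca
  after D2: wrote 2B at 0x1d = 9979
  after D3: wrote 4B at 0x05 = 4ea0abca
  after D4: wrote 8B at 0x15 = cae22d0c458d8473
query mem[0x15]=0xca, mem[0x05]=0x4e, mem[0x23]=0x1d, mem[0x16]=0xe2

MEM[0x15,0x05,0x23,0x16] = ca 4e 1d e2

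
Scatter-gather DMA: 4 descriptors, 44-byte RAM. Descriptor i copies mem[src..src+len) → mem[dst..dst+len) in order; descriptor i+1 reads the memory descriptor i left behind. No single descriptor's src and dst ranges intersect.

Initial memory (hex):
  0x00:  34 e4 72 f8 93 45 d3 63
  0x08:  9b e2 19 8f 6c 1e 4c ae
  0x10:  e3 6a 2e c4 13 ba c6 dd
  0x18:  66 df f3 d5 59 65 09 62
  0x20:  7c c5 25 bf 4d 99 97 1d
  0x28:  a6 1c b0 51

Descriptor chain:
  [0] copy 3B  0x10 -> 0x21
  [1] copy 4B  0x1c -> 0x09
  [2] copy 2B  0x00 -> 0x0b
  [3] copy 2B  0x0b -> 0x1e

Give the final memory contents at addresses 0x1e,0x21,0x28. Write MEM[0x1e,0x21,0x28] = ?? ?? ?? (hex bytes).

  after D0: wrote 3B at 0x21 = e36a2e
  after D1: wrote 4B at 0x09 = 59650962
  after D2: wrote 2B at 0x0b = 34e4
  after D3: wrote 2B at 0x1e = 34e4
query mem[0x1e]=0x34, mem[0x21]=0xe3, mem[0x28]=0xa6

MEM[0x1e,0x21,0x28] = 34 e3 a6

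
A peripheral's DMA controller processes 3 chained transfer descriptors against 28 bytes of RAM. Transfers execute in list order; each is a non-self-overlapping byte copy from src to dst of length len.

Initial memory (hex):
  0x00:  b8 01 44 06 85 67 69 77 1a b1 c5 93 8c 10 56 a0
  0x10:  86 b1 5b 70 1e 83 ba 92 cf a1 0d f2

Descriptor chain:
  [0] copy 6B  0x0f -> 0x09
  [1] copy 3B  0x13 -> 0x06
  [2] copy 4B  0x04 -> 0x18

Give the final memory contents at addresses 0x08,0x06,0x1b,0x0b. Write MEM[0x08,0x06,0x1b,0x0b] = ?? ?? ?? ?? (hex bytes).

[0] 0x0f->0x09 len=6 : a0 86 b1 5b 70 1e
[1] 0x13->0x06 len=3 : 70 1e 83
[2] 0x04->0x18 len=4 : 85 67 70 1e
query mem[0x08]=0x83, mem[0x06]=0x70, mem[0x1b]=0x1e, mem[0x0b]=0xb1

MEM[0x08,0x06,0x1b,0x0b] = 83 70 1e b1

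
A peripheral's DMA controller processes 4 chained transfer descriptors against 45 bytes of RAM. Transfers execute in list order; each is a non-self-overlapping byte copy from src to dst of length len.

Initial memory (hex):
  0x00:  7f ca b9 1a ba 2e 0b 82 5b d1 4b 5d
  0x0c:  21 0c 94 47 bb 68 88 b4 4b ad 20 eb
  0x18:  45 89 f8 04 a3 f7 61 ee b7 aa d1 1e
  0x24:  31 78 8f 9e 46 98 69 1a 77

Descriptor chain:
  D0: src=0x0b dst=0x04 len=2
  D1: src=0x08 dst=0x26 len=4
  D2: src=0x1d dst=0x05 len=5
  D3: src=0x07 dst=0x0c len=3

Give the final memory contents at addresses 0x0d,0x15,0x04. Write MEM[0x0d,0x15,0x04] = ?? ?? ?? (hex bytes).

MEM[0x0d,0x15,0x04] = b7 ad 5d

  after D0: wrote 2B at 0x04 = 5d21
  after D1: wrote 4B at 0x26 = 5bd14b5d
  after D2: wrote 5B at 0x05 = f761eeb7aa
  after D3: wrote 3B at 0x0c = eeb7aa
query mem[0x0d]=0xb7, mem[0x15]=0xad, mem[0x04]=0x5d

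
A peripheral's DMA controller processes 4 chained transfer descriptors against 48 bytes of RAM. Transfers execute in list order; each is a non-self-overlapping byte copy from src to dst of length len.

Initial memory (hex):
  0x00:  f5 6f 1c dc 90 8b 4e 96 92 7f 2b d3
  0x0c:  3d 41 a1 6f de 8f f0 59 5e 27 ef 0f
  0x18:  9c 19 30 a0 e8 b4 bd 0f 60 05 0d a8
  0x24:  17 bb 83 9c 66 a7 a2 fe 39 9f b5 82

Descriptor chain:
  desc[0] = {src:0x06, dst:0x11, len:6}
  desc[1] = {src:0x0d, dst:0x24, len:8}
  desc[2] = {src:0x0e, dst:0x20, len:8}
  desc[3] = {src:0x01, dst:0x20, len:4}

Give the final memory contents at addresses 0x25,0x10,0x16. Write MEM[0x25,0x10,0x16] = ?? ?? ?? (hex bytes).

MEM[0x25,0x10,0x16] = 92 de d3

#0 dst[0x11+6] := {0x4e,0x96,0x92,0x7f,0x2b,0xd3}
#1 dst[0x24+8] := {0x41,0xa1,0x6f,0xde,0x4e,0x96,0x92,0x7f}
#2 dst[0x20+8] := {0xa1,0x6f,0xde,0x4e,0x96,0x92,0x7f,0x2b}
#3 dst[0x20+4] := {0x6f,0x1c,0xdc,0x90}
query mem[0x25]=0x92, mem[0x10]=0xde, mem[0x16]=0xd3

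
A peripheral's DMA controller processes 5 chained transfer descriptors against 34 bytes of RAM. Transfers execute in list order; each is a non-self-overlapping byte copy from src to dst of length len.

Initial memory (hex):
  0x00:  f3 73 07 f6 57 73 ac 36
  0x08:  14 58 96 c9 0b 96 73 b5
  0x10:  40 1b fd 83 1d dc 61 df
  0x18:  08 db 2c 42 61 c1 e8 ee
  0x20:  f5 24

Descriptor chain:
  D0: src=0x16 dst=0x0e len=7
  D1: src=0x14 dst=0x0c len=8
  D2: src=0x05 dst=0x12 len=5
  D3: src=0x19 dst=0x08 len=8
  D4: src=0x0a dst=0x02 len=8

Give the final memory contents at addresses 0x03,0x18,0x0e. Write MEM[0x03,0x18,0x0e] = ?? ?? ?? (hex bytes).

D0: mem[0x0e..0x14] <- [61 df 08 db 2c 42 61]
D1: mem[0x0c..0x13] <- [61 dc 61 df 08 db 2c 42]
D2: mem[0x12..0x16] <- [73 ac 36 14 58]
D3: mem[0x08..0x0f] <- [db 2c 42 61 c1 e8 ee f5]
D4: mem[0x02..0x09] <- [42 61 c1 e8 ee f5 08 db]
query mem[0x03]=0x61, mem[0x18]=0x08, mem[0x0e]=0xee

MEM[0x03,0x18,0x0e] = 61 08 ee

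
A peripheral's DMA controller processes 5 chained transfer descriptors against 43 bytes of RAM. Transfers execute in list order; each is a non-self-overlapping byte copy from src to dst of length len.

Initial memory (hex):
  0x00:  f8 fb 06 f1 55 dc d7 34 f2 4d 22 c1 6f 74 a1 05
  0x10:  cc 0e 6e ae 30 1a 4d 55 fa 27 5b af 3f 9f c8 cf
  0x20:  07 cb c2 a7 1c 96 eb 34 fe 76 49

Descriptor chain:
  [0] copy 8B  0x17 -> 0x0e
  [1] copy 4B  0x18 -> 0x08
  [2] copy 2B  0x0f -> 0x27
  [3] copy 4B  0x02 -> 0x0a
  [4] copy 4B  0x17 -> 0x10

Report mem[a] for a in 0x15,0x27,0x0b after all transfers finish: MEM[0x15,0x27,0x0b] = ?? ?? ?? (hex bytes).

MEM[0x15,0x27,0x0b] = c8 fa f1

D0: mem[0x0e..0x15] <- [55 fa 27 5b af 3f 9f c8]
D1: mem[0x08..0x0b] <- [fa 27 5b af]
D2: mem[0x27..0x28] <- [fa 27]
D3: mem[0x0a..0x0d] <- [06 f1 55 dc]
D4: mem[0x10..0x13] <- [55 fa 27 5b]
query mem[0x15]=0xc8, mem[0x27]=0xfa, mem[0x0b]=0xf1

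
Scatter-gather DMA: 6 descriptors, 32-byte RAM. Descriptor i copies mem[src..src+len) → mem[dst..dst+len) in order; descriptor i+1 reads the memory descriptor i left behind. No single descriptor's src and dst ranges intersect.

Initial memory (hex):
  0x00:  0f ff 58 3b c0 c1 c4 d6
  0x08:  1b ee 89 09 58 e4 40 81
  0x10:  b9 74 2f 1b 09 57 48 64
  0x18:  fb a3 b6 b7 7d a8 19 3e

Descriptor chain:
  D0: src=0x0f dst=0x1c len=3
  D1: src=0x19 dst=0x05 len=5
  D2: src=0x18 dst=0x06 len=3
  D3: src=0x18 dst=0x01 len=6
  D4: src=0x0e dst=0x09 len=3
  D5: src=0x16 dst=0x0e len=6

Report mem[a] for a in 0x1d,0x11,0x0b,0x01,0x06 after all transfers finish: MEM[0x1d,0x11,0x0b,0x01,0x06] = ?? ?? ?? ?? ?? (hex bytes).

D0: mem[0x1c..0x1e] <- [81 b9 74]
D1: mem[0x05..0x09] <- [a3 b6 b7 81 b9]
D2: mem[0x06..0x08] <- [fb a3 b6]
D3: mem[0x01..0x06] <- [fb a3 b6 b7 81 b9]
D4: mem[0x09..0x0b] <- [40 81 b9]
D5: mem[0x0e..0x13] <- [48 64 fb a3 b6 b7]
query mem[0x1d]=0xb9, mem[0x11]=0xa3, mem[0x0b]=0xb9, mem[0x01]=0xfb, mem[0x06]=0xb9

MEM[0x1d,0x11,0x0b,0x01,0x06] = b9 a3 b9 fb b9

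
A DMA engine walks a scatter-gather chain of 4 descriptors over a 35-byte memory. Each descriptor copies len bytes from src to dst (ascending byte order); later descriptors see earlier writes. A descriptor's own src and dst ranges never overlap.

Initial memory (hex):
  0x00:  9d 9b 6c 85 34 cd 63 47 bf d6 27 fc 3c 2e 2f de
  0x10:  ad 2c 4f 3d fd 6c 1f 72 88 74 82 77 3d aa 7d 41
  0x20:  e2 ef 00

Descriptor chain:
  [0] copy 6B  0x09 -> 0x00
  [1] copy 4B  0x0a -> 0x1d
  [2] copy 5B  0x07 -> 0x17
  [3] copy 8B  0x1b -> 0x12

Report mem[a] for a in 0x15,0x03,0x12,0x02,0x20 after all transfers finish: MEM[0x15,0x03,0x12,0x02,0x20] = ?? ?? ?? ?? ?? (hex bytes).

#0 dst[0x00+6] := {0xd6,0x27,0xfc,0x3c,0x2e,0x2f}
#1 dst[0x1d+4] := {0x27,0xfc,0x3c,0x2e}
#2 dst[0x17+5] := {0x47,0xbf,0xd6,0x27,0xfc}
#3 dst[0x12+8] := {0xfc,0x3d,0x27,0xfc,0x3c,0x2e,0xef,0x00}
query mem[0x15]=0xfc, mem[0x03]=0x3c, mem[0x12]=0xfc, mem[0x02]=0xfc, mem[0x20]=0x2e

MEM[0x15,0x03,0x12,0x02,0x20] = fc 3c fc fc 2e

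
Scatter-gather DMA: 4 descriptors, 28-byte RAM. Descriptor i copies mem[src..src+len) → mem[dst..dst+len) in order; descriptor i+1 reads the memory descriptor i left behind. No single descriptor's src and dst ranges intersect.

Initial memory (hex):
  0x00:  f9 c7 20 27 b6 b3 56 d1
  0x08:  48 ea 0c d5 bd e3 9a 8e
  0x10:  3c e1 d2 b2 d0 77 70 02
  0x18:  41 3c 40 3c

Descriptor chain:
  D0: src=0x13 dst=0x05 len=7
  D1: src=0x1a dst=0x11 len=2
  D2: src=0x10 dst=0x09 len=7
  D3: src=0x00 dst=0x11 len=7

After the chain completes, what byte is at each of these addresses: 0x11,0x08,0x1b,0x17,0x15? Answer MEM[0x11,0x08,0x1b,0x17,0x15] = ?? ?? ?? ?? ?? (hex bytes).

MEM[0x11,0x08,0x1b,0x17,0x15] = f9 70 3c d0 b6

#0 dst[0x05+7] := {0xb2,0xd0,0x77,0x70,0x02,0x41,0x3c}
#1 dst[0x11+2] := {0x40,0x3c}
#2 dst[0x09+7] := {0x3c,0x40,0x3c,0xb2,0xd0,0x77,0x70}
#3 dst[0x11+7] := {0xf9,0xc7,0x20,0x27,0xb6,0xb2,0xd0}
query mem[0x11]=0xf9, mem[0x08]=0x70, mem[0x1b]=0x3c, mem[0x17]=0xd0, mem[0x15]=0xb6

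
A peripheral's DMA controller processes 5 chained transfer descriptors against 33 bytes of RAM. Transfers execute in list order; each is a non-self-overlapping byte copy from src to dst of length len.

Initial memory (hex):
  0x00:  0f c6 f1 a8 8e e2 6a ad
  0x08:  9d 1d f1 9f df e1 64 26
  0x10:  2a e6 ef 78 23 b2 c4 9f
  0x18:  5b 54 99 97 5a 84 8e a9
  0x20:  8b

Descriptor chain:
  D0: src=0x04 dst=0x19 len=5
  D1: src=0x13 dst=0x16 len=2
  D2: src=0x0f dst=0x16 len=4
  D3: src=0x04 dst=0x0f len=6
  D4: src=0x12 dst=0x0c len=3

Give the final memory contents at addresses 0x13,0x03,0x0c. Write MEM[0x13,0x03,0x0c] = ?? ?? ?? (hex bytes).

MEM[0x13,0x03,0x0c] = 9d a8 ad

D0: mem[0x19..0x1d] <- [8e e2 6a ad 9d]
D1: mem[0x16..0x17] <- [78 23]
D2: mem[0x16..0x19] <- [26 2a e6 ef]
D3: mem[0x0f..0x14] <- [8e e2 6a ad 9d 1d]
D4: mem[0x0c..0x0e] <- [ad 9d 1d]
query mem[0x13]=0x9d, mem[0x03]=0xa8, mem[0x0c]=0xad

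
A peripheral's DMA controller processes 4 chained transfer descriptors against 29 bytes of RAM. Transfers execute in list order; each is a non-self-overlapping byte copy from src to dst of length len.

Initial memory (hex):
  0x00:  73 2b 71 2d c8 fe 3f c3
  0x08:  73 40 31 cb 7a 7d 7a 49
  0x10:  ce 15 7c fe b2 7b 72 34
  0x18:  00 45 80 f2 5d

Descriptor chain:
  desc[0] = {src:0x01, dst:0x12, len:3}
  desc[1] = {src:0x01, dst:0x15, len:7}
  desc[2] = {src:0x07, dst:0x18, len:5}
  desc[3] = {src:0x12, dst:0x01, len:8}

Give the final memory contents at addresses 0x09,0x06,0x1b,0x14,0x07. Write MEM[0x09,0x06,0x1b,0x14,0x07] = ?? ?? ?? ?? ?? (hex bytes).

MEM[0x09,0x06,0x1b,0x14,0x07] = 40 2d 31 2d c3

  after D0: wrote 3B at 0x12 = 2b712d
  after D1: wrote 7B at 0x15 = 2b712dc8fe3fc3
  after D2: wrote 5B at 0x18 = c3734031cb
  after D3: wrote 8B at 0x01 = 2b712d2b712dc373
query mem[0x09]=0x40, mem[0x06]=0x2d, mem[0x1b]=0x31, mem[0x14]=0x2d, mem[0x07]=0xc3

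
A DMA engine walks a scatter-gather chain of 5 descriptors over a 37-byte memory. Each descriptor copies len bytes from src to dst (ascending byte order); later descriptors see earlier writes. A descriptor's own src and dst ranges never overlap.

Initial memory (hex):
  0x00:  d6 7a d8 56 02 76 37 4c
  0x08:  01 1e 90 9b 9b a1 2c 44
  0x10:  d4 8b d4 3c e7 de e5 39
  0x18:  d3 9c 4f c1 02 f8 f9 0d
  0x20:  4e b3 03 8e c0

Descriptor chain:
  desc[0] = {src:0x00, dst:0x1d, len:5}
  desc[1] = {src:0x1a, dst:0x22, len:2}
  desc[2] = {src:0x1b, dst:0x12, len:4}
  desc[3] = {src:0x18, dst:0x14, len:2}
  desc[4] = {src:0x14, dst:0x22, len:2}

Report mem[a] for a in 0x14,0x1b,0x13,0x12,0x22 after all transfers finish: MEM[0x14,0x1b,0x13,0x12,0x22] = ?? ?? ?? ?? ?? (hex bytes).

MEM[0x14,0x1b,0x13,0x12,0x22] = d3 c1 02 c1 d3

  after D0: wrote 5B at 0x1d = d67ad85602
  after D1: wrote 2B at 0x22 = 4fc1
  after D2: wrote 4B at 0x12 = c102d67a
  after D3: wrote 2B at 0x14 = d39c
  after D4: wrote 2B at 0x22 = d39c
query mem[0x14]=0xd3, mem[0x1b]=0xc1, mem[0x13]=0x02, mem[0x12]=0xc1, mem[0x22]=0xd3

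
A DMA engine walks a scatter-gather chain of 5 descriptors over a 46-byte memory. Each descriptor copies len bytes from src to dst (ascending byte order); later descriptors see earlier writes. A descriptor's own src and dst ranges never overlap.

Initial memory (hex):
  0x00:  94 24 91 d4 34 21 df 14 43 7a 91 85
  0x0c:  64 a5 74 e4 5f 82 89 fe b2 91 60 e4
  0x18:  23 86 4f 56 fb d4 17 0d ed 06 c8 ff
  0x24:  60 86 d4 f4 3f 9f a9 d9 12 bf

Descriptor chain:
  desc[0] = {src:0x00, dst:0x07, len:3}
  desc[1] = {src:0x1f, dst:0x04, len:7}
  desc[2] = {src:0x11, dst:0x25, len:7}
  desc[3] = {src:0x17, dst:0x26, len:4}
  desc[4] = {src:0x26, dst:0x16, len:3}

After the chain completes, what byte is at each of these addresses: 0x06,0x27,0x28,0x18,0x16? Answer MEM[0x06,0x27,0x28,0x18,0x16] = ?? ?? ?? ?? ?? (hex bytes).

D0: mem[0x07..0x09] <- [94 24 91]
D1: mem[0x04..0x0a] <- [0d ed 06 c8 ff 60 86]
D2: mem[0x25..0x2b] <- [82 89 fe b2 91 60 e4]
D3: mem[0x26..0x29] <- [e4 23 86 4f]
D4: mem[0x16..0x18] <- [e4 23 86]
query mem[0x06]=0x06, mem[0x27]=0x23, mem[0x28]=0x86, mem[0x18]=0x86, mem[0x16]=0xe4

MEM[0x06,0x27,0x28,0x18,0x16] = 06 23 86 86 e4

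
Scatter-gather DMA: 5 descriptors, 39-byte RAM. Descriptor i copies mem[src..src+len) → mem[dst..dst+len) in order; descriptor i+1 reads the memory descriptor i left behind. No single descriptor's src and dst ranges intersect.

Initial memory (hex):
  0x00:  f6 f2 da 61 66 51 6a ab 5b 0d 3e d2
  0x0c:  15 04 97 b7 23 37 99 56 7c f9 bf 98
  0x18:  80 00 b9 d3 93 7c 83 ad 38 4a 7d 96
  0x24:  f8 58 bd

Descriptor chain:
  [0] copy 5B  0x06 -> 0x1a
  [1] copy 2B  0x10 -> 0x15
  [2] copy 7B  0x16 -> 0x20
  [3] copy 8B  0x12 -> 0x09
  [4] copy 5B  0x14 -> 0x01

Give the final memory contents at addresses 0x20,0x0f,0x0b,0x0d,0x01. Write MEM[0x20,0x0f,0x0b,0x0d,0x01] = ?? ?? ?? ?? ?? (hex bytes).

[0] 0x06->0x1a len=5 : 6a ab 5b 0d 3e
[1] 0x10->0x15 len=2 : 23 37
[2] 0x16->0x20 len=7 : 37 98 80 00 6a ab 5b
[3] 0x12->0x09 len=8 : 99 56 7c 23 37 98 80 00
[4] 0x14->0x01 len=5 : 7c 23 37 98 80
query mem[0x20]=0x37, mem[0x0f]=0x80, mem[0x0b]=0x7c, mem[0x0d]=0x37, mem[0x01]=0x7c

MEM[0x20,0x0f,0x0b,0x0d,0x01] = 37 80 7c 37 7c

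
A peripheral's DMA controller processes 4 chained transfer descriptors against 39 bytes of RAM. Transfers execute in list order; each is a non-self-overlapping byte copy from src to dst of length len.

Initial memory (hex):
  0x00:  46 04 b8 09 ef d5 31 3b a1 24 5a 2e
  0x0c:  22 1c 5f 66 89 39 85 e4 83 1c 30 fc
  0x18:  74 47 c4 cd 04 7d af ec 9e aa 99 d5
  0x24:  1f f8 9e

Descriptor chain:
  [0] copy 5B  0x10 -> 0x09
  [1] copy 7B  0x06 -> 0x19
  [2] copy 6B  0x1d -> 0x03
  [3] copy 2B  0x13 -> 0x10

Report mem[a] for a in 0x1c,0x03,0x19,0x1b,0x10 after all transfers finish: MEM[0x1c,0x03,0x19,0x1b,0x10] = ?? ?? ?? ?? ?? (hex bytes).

MEM[0x1c,0x03,0x19,0x1b,0x10] = 89 39 31 a1 e4

D0: mem[0x09..0x0d] <- [89 39 85 e4 83]
D1: mem[0x19..0x1f] <- [31 3b a1 89 39 85 e4]
D2: mem[0x03..0x08] <- [39 85 e4 9e aa 99]
D3: mem[0x10..0x11] <- [e4 83]
query mem[0x1c]=0x89, mem[0x03]=0x39, mem[0x19]=0x31, mem[0x1b]=0xa1, mem[0x10]=0xe4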